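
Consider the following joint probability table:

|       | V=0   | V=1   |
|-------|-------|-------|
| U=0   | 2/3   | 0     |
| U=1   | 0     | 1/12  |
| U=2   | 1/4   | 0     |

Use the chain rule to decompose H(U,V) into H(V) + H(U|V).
By the chain rule: H(U,V) = H(V) + H(U|V)

Marginal P(V) (column sums):
  P(V=0) = 2/3 + 0 + 1/4 = 11/12
  P(V=1) = 0 + 1/12 + 0 = 1/12
H(V) = -[(11/12)·log₂(11/12) + (1/12)·log₂(1/12)]
  = 0.1151 + 0.2987
  = 0.4138 bits
H(U|V) = -Σ P(U,V)·log₂ P(U|V), where P(U|V) = P(U,V) / P(V)
  (cells with P(U,V) = 0 contribute 0)
  (U=0,V=0): P(U|V) = (2/3)/(11/12) = 8/11;  -(2/3)·log₂(8/11) = 0.3063
  (U=1,V=1): P(U|V) = (1/12)/(1/12) = 1;  -(1/12)·log₂(1) = 0.0000
  (U=2,V=0): P(U|V) = (1/4)/(11/12) = 3/11;  -(1/4)·log₂(3/11) = 0.4686
H(U|V) = 0.3063 + 0.0000 + 0.4686
  = 0.7749 bits

H(U,V) = H(V) + H(U|V) = 0.4138 + 0.7749 = 1.1887 bits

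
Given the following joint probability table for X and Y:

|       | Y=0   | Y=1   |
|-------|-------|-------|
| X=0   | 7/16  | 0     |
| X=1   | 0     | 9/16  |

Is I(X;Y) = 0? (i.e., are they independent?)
Marginal P(X) (row sums):
  P(X=0) = 7/16 + 0 = 7/16
  P(X=1) = 0 + 9/16 = 9/16
Marginal P(Y) (column sums):
  P(Y=0) = 7/16 + 0 = 7/16
  P(Y=1) = 0 + 9/16 = 9/16

X and Y are independent iff P(X=i,Y=j) = P(X=i)·P(Y=j) for every cell.
  P(X=0)·P(Y=0) = 7/16 × 7/16 = 49/256, but P(X=0,Y=0) = 7/16 ✗

No, X and Y are not independent. Quantitatively, I(X;Y) > 0:

H(X) = -[(7/16)·log₂(7/16) + (9/16)·log₂(9/16)]
  = 0.5218 + 0.4669
  = 0.9887 bits
H(Y) = -[(7/16)·log₂(7/16) + (9/16)·log₂(9/16)]
  = 0.5218 + 0.4669
  = 0.9887 bits
H(X,Y) = -[(7/16)·log₂(7/16) + (9/16)·log₂(9/16)]
  = 0.5218 + 0.4669
  = 0.9887 bits
I(X;Y) = H(X) + H(Y) - H(X,Y) = 0.9887 + 0.9887 - 0.9887 = 0.9887 bits > 0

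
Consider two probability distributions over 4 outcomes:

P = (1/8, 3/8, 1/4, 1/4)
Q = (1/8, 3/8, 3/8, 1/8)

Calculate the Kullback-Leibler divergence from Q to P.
D(P||Q) = Σ P(i) log₂(P(i)/Q(i))
  i=0: (1/8) × log₂((1/8)/(1/8)) = (1/8) × log₂(1) = 0.0000
  i=1: (3/8) × log₂((3/8)/(3/8)) = (3/8) × log₂(1) = 0.0000
  i=2: (1/4) × log₂((1/4)/(3/8)) = (1/4) × log₂(2/3) = -0.1462
  i=3: (1/4) × log₂((1/4)/(1/8)) = (1/4) × log₂(2) = 0.2500
D(P||Q) = 0.0000 + 0.0000 - 0.1462 + 0.2500
  = 0.1038 bits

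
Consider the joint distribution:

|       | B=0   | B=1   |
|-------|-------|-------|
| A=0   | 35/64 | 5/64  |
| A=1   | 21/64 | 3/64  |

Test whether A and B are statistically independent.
Marginal P(A) (row sums):
  P(A=0) = 35/64 + 5/64 = 5/8
  P(A=1) = 21/64 + 3/64 = 3/8
Marginal P(B) (column sums):
  P(B=0) = 35/64 + 21/64 = 7/8
  P(B=1) = 5/64 + 3/64 = 1/8

A and B are independent iff P(A=i,B=j) = P(A=i)·P(B=j) for every cell.
  P(A=0)·P(B=0) = 5/8 × 7/8 = 35/64 = P(A=0,B=0) ✓
  P(A=0)·P(B=1) = 5/8 × 1/8 = 5/64 = P(A=0,B=1) ✓
  P(A=1)·P(B=0) = 3/8 × 7/8 = 21/64 = P(A=1,B=0) ✓
  P(A=1)·P(B=1) = 3/8 × 1/8 = 3/64 = P(A=1,B=1) ✓

Yes, A and B are independent: every cell factors, so I(A;B) = 0 bits.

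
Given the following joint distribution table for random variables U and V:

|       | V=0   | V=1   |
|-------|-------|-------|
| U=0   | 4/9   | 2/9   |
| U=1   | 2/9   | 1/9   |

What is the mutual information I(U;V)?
Marginal P(U) (row sums):
  P(U=0) = 4/9 + 2/9 = 2/3
  P(U=1) = 2/9 + 1/9 = 1/3
Marginal P(V) (column sums):
  P(V=0) = 4/9 + 2/9 = 2/3
  P(V=1) = 2/9 + 1/9 = 1/3

H(U) = -[(2/3)·log₂(2/3) + (1/3)·log₂(1/3)]
  = 0.3900 + 0.5283
  = 0.9183 bits
H(V) = -[(2/3)·log₂(2/3) + (1/3)·log₂(1/3)]
  = 0.3900 + 0.5283
  = 0.9183 bits
H(U,V) = -[(4/9)·log₂(4/9) + (2/9)·log₂(2/9) + (2/9)·log₂(2/9) + (1/9)·log₂(1/9)]
  = 0.5200 + 0.4822 + 0.4822 + 0.3522
  = 1.8366 bits

I(U;V) = H(U) + H(V) - H(U,V)
  = 0.9183 + 0.9183 - 1.8366
  = 0.0000 bits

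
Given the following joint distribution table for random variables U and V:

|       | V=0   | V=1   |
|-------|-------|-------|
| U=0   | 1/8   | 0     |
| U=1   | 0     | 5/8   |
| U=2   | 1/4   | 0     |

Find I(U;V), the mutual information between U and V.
Marginal P(U) (row sums):
  P(U=0) = 1/8 + 0 = 1/8
  P(U=1) = 0 + 5/8 = 5/8
  P(U=2) = 1/4 + 0 = 1/4
Marginal P(V) (column sums):
  P(V=0) = 1/8 + 0 + 1/4 = 3/8
  P(V=1) = 0 + 5/8 + 0 = 5/8

H(U) = -[(1/8)·log₂(1/8) + (5/8)·log₂(5/8) + (1/4)·log₂(1/4)]
  = 0.3750 + 0.4238 + 0.5000
  = 1.2988 bits
H(V) = -[(3/8)·log₂(3/8) + (5/8)·log₂(5/8)]
  = 0.5306 + 0.4238
  = 0.9544 bits
H(U,V) = -[(1/8)·log₂(1/8) + (5/8)·log₂(5/8) + (1/4)·log₂(1/4)]
  = 0.3750 + 0.4238 + 0.5000
  = 1.2988 bits

I(U;V) = H(U) + H(V) - H(U,V)
  = 1.2988 + 0.9544 - 1.2988
  = 0.9544 bits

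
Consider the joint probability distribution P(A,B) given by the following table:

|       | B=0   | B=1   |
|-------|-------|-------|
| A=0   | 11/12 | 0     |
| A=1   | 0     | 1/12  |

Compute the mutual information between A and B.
Marginal P(A) (row sums):
  P(A=0) = 11/12 + 0 = 11/12
  P(A=1) = 0 + 1/12 = 1/12
Marginal P(B) (column sums):
  P(B=0) = 11/12 + 0 = 11/12
  P(B=1) = 0 + 1/12 = 1/12

H(A) = -[(11/12)·log₂(11/12) + (1/12)·log₂(1/12)]
  = 0.1151 + 0.2987
  = 0.4138 bits
H(B) = -[(11/12)·log₂(11/12) + (1/12)·log₂(1/12)]
  = 0.1151 + 0.2987
  = 0.4138 bits
H(A,B) = -[(11/12)·log₂(11/12) + (1/12)·log₂(1/12)]
  = 0.1151 + 0.2987
  = 0.4138 bits

I(A;B) = H(A) + H(B) - H(A,B)
  = 0.4138 + 0.4138 - 0.4138
  = 0.4138 bits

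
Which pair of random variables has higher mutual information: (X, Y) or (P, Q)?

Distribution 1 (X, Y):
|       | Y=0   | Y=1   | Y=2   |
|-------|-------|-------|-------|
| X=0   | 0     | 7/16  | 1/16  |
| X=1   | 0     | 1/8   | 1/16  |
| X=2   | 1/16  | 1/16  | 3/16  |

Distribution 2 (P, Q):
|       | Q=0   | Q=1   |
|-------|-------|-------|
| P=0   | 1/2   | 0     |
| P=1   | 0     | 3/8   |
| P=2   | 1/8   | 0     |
Distribution 1 (X, Y):
Marginal P(X) (row sums):
  P(X=0) = 0 + 7/16 + 1/16 = 1/2
  P(X=1) = 0 + 1/8 + 1/16 = 3/16
  P(X=2) = 1/16 + 1/16 + 3/16 = 5/16
Marginal P(Y) (column sums):
  P(Y=0) = 0 + 0 + 1/16 = 1/16
  P(Y=1) = 7/16 + 1/8 + 1/16 = 5/8
  P(Y=2) = 1/16 + 1/16 + 3/16 = 5/16

H(X) = -[(1/2)·log₂(1/2) + (3/16)·log₂(3/16) + (5/16)·log₂(5/16)]
  = 0.5000 + 0.4528 + 0.5244
  = 1.4772 bits
H(Y) = -[(1/16)·log₂(1/16) + (5/8)·log₂(5/8) + (5/16)·log₂(5/16)]
  = 0.2500 + 0.4238 + 0.5244
  = 1.1982 bits
H(X,Y) = -[(7/16)·log₂(7/16) + (1/16)·log₂(1/16) + (1/8)·log₂(1/8) + (1/16)·log₂(1/16) + (1/16)·log₂(1/16) + (1/16)·log₂(1/16) + (3/16)·log₂(3/16)]
  = 0.5218 + 0.2500 + 0.3750 + 0.2500 + 0.2500 + 0.2500 + 0.4528
  = 2.3496 bits

I(X;Y) = H(X) + H(Y) - H(X,Y)
  = 1.4772 + 1.1982 - 2.3496
  = 0.3258 bits

Distribution 2 (P, Q):
Marginal P(P) (row sums):
  P(P=0) = 1/2 + 0 = 1/2
  P(P=1) = 0 + 3/8 = 3/8
  P(P=2) = 1/8 + 0 = 1/8
Marginal P(Q) (column sums):
  P(Q=0) = 1/2 + 0 + 1/8 = 5/8
  P(Q=1) = 0 + 3/8 + 0 = 3/8

H(P) = -[(1/2)·log₂(1/2) + (3/8)·log₂(3/8) + (1/8)·log₂(1/8)]
  = 0.5000 + 0.5306 + 0.3750
  = 1.4056 bits
H(Q) = -[(5/8)·log₂(5/8) + (3/8)·log₂(3/8)]
  = 0.4238 + 0.5306
  = 0.9544 bits
H(P,Q) = -[(1/2)·log₂(1/2) + (3/8)·log₂(3/8) + (1/8)·log₂(1/8)]
  = 0.5000 + 0.5306 + 0.3750
  = 1.4056 bits

I(P;Q) = H(P) + H(Q) - H(P,Q)
  = 1.4056 + 0.9544 - 1.4056
  = 0.9544 bits

I(P;Q) = 0.9544 bits > I(X;Y) = 0.3258 bits, so (P, Q) has the higher mutual information (stronger dependence).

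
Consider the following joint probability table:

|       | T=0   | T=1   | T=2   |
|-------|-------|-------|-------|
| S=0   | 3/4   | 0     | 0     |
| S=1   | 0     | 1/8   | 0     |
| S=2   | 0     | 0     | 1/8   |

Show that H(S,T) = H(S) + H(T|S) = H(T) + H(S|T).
Marginal P(S) (row sums):
  P(S=0) = 3/4 + 0 + 0 = 3/4
  P(S=1) = 0 + 1/8 + 0 = 1/8
  P(S=2) = 0 + 0 + 1/8 = 1/8
Marginal P(T) (column sums):
  P(T=0) = 3/4 + 0 + 0 = 3/4
  P(T=1) = 0 + 1/8 + 0 = 1/8
  P(T=2) = 0 + 0 + 1/8 = 1/8

Decomposition 1: H(S) + H(T|S)
H(S) = -[(3/4)·log₂(3/4) + (1/8)·log₂(1/8) + (1/8)·log₂(1/8)]
  = 0.3113 + 0.3750 + 0.3750
  = 1.0613 bits
H(T|S) = -Σ P(S,T)·log₂ P(T|S), where P(T|S) = P(S,T) / P(S)
  (cells with P(S,T) = 0 contribute 0)
  (S=0,T=0): P(T|S) = (3/4)/(3/4) = 1;  -(3/4)·log₂(1) = 0.0000
  (S=1,T=1): P(T|S) = (1/8)/(1/8) = 1;  -(1/8)·log₂(1) = 0.0000
  (S=2,T=2): P(T|S) = (1/8)/(1/8) = 1;  -(1/8)·log₂(1) = 0.0000
H(T|S) = 0.0000 + 0.0000 + 0.0000
  = 0.0000 bits
H(S) + H(T|S) = 1.0613 + 0.0000 = 1.0613 bits

Decomposition 2: H(T) + H(S|T)
H(T) = -[(3/4)·log₂(3/4) + (1/8)·log₂(1/8) + (1/8)·log₂(1/8)]
  = 0.3113 + 0.3750 + 0.3750
  = 1.0613 bits
H(S|T) = -Σ P(S,T)·log₂ P(S|T), where P(S|T) = P(S,T) / P(T)
  (cells with P(S,T) = 0 contribute 0)
  (S=0,T=0): P(S|T) = (3/4)/(3/4) = 1;  -(3/4)·log₂(1) = 0.0000
  (S=1,T=1): P(S|T) = (1/8)/(1/8) = 1;  -(1/8)·log₂(1) = 0.0000
  (S=2,T=2): P(S|T) = (1/8)/(1/8) = 1;  -(1/8)·log₂(1) = 0.0000
H(S|T) = 0.0000 + 0.0000 + 0.0000
  = 0.0000 bits
H(T) + H(S|T) = 1.0613 + 0.0000 = 1.0613 bits

Direct computation of the joint entropy:
H(S,T) = -[(3/4)·log₂(3/4) + (1/8)·log₂(1/8) + (1/8)·log₂(1/8)]
  = 0.3113 + 0.3750 + 0.3750
  = 1.0613 bits

All three agree: H(S,T) = 1.0613 bits ✓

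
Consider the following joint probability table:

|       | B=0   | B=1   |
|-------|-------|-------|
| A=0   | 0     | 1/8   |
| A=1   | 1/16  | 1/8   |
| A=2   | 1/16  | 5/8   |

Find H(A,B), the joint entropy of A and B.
H(A,B) = -Σ P(A,B) log₂ P(A,B), summed over the non-zero cells:
H(A,B) = -[(1/8)·log₂(1/8) + (1/16)·log₂(1/16) + (1/8)·log₂(1/8) + (1/16)·log₂(1/16) + (5/8)·log₂(5/8)]
  = 0.3750 + 0.2500 + 0.3750 + 0.2500 + 0.4238
  = 1.6738 bits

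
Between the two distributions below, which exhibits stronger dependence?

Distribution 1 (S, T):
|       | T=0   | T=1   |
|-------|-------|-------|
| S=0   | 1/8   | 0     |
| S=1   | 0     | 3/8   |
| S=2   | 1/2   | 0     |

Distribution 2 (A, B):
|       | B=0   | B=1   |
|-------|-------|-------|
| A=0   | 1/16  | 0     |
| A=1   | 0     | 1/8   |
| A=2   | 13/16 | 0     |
Distribution 1 (S, T):
Marginal P(S) (row sums):
  P(S=0) = 1/8 + 0 = 1/8
  P(S=1) = 0 + 3/8 = 3/8
  P(S=2) = 1/2 + 0 = 1/2
Marginal P(T) (column sums):
  P(T=0) = 1/8 + 0 + 1/2 = 5/8
  P(T=1) = 0 + 3/8 + 0 = 3/8

H(S) = -[(1/8)·log₂(1/8) + (3/8)·log₂(3/8) + (1/2)·log₂(1/2)]
  = 0.3750 + 0.5306 + 0.5000
  = 1.4056 bits
H(T) = -[(5/8)·log₂(5/8) + (3/8)·log₂(3/8)]
  = 0.4238 + 0.5306
  = 0.9544 bits
H(S,T) = -[(1/8)·log₂(1/8) + (3/8)·log₂(3/8) + (1/2)·log₂(1/2)]
  = 0.3750 + 0.5306 + 0.5000
  = 1.4056 bits

I(S;T) = H(S) + H(T) - H(S,T)
  = 1.4056 + 0.9544 - 1.4056
  = 0.9544 bits

Distribution 2 (A, B):
Marginal P(A) (row sums):
  P(A=0) = 1/16 + 0 = 1/16
  P(A=1) = 0 + 1/8 = 1/8
  P(A=2) = 13/16 + 0 = 13/16
Marginal P(B) (column sums):
  P(B=0) = 1/16 + 0 + 13/16 = 7/8
  P(B=1) = 0 + 1/8 + 0 = 1/8

H(A) = -[(1/16)·log₂(1/16) + (1/8)·log₂(1/8) + (13/16)·log₂(13/16)]
  = 0.2500 + 0.3750 + 0.2434
  = 0.8684 bits
H(B) = -[(7/8)·log₂(7/8) + (1/8)·log₂(1/8)]
  = 0.1686 + 0.3750
  = 0.5436 bits
H(A,B) = -[(1/16)·log₂(1/16) + (1/8)·log₂(1/8) + (13/16)·log₂(13/16)]
  = 0.2500 + 0.3750 + 0.2434
  = 0.8684 bits

I(A;B) = H(A) + H(B) - H(A,B)
  = 0.8684 + 0.5436 - 0.8684
  = 0.5436 bits

I(S;T) = 0.9544 bits > I(A;B) = 0.5436 bits, so (S, T) has the higher mutual information (stronger dependence).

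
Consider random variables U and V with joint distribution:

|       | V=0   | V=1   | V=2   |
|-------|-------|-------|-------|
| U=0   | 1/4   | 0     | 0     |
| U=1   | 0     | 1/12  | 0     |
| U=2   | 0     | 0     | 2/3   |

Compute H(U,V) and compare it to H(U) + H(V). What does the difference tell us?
Marginal P(U) (row sums):
  P(U=0) = 1/4 + 0 + 0 = 1/4
  P(U=1) = 0 + 1/12 + 0 = 1/12
  P(U=2) = 0 + 0 + 2/3 = 2/3
Marginal P(V) (column sums):
  P(V=0) = 1/4 + 0 + 0 = 1/4
  P(V=1) = 0 + 1/12 + 0 = 1/12
  P(V=2) = 0 + 0 + 2/3 = 2/3

H(U,V) = -[(1/4)·log₂(1/4) + (1/12)·log₂(1/12) + (2/3)·log₂(2/3)]
  = 0.5000 + 0.2987 + 0.3900
  = 1.1887 bits
H(U) = -[(1/4)·log₂(1/4) + (1/12)·log₂(1/12) + (2/3)·log₂(2/3)]
  = 0.5000 + 0.2987 + 0.3900
  = 1.1887 bits
H(V) = -[(1/4)·log₂(1/4) + (1/12)·log₂(1/12) + (2/3)·log₂(2/3)]
  = 0.5000 + 0.2987 + 0.3900
  = 1.1887 bits

H(U) + H(V) = 1.1887 + 1.1887 = 2.3774 bits
Difference: H(U) + H(V) - H(U,V) = 2.3774 - 1.1887 = 1.1887 bits = I(U;V)

The difference is the mutual information; it is positive here, so U and V are dependent (knowing one reduces uncertainty about the other by 1.1887 bits).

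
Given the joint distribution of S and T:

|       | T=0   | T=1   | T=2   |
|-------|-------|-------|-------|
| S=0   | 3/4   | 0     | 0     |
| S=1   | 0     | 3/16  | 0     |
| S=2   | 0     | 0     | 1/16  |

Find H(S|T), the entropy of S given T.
Marginal P(T) (column sums):
  P(T=0) = 3/4 + 0 + 0 = 3/4
  P(T=1) = 0 + 3/16 + 0 = 3/16
  P(T=2) = 0 + 0 + 1/16 = 1/16

H(S|T) = -Σ P(S,T)·log₂ P(S|T), where P(S|T) = P(S,T) / P(T)
  (cells with P(S,T) = 0 contribute 0)
  (S=0,T=0): P(S|T) = (3/4)/(3/4) = 1;  -(3/4)·log₂(1) = 0.0000
  (S=1,T=1): P(S|T) = (3/16)/(3/16) = 1;  -(3/16)·log₂(1) = 0.0000
  (S=2,T=2): P(S|T) = (1/16)/(1/16) = 1;  -(1/16)·log₂(1) = 0.0000
H(S|T) = 0.0000 + 0.0000 + 0.0000
  = 0.0000 bits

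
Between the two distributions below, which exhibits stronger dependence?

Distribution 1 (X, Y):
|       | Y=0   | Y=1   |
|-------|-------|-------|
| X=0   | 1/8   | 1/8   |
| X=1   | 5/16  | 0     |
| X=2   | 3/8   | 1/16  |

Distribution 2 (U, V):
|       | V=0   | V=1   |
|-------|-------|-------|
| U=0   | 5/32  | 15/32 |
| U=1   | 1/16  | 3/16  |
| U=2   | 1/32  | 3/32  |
Distribution 1 (X, Y):
Marginal P(X) (row sums):
  P(X=0) = 1/8 + 1/8 = 1/4
  P(X=1) = 5/16 + 0 = 5/16
  P(X=2) = 3/8 + 1/16 = 7/16
Marginal P(Y) (column sums):
  P(Y=0) = 1/8 + 5/16 + 3/8 = 13/16
  P(Y=1) = 1/8 + 0 + 1/16 = 3/16

H(X) = -[(1/4)·log₂(1/4) + (5/16)·log₂(5/16) + (7/16)·log₂(7/16)]
  = 0.5000 + 0.5244 + 0.5218
  = 1.5462 bits
H(Y) = -[(13/16)·log₂(13/16) + (3/16)·log₂(3/16)]
  = 0.2434 + 0.4528
  = 0.6962 bits
H(X,Y) = -[(1/8)·log₂(1/8) + (1/8)·log₂(1/8) + (5/16)·log₂(5/16) + (3/8)·log₂(3/8) + (1/16)·log₂(1/16)]
  = 0.3750 + 0.3750 + 0.5244 + 0.5306 + 0.2500
  = 2.0550 bits

I(X;Y) = H(X) + H(Y) - H(X,Y)
  = 1.5462 + 0.6962 - 2.0550
  = 0.1874 bits

Distribution 2 (U, V):
Marginal P(U) (row sums):
  P(U=0) = 5/32 + 15/32 = 5/8
  P(U=1) = 1/16 + 3/16 = 1/4
  P(U=2) = 1/32 + 3/32 = 1/8
Marginal P(V) (column sums):
  P(V=0) = 5/32 + 1/16 + 1/32 = 1/4
  P(V=1) = 15/32 + 3/16 + 3/32 = 3/4

H(U) = -[(5/8)·log₂(5/8) + (1/4)·log₂(1/4) + (1/8)·log₂(1/8)]
  = 0.4238 + 0.5000 + 0.3750
  = 1.2988 bits
H(V) = -[(1/4)·log₂(1/4) + (3/4)·log₂(3/4)]
  = 0.5000 + 0.3113
  = 0.8113 bits
H(U,V) = -[(5/32)·log₂(5/32) + (15/32)·log₂(15/32) + (1/16)·log₂(1/16) + (3/16)·log₂(3/16) + (1/32)·log₂(1/32) + (3/32)·log₂(3/32)]
  = 0.4184 + 0.5124 + 0.2500 + 0.4528 + 0.1563 + 0.3202
  = 2.1101 bits

I(U;V) = H(U) + H(V) - H(U,V)
  = 1.2988 + 0.8113 - 2.1101
  = 0.0000 bits

I(X;Y) = 0.1874 bits > I(U;V) = 0.0000 bits, so (X, Y) has the higher mutual information (stronger dependence).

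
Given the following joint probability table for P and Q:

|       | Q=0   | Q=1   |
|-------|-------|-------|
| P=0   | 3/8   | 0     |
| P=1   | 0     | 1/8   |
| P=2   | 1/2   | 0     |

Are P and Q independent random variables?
Marginal P(P) (row sums):
  P(P=0) = 3/8 + 0 = 3/8
  P(P=1) = 0 + 1/8 = 1/8
  P(P=2) = 1/2 + 0 = 1/2
Marginal P(Q) (column sums):
  P(Q=0) = 3/8 + 0 + 1/2 = 7/8
  P(Q=1) = 0 + 1/8 + 0 = 1/8

P and Q are independent iff P(P=i,Q=j) = P(P=i)·P(Q=j) for every cell.
  P(P=0)·P(Q=0) = 3/8 × 7/8 = 21/64, but P(P=0,Q=0) = 3/8 ✗

No, P and Q are not independent. Quantitatively, I(P;Q) > 0:

H(P) = -[(3/8)·log₂(3/8) + (1/8)·log₂(1/8) + (1/2)·log₂(1/2)]
  = 0.5306 + 0.3750 + 0.5000
  = 1.4056 bits
H(Q) = -[(7/8)·log₂(7/8) + (1/8)·log₂(1/8)]
  = 0.1686 + 0.3750
  = 0.5436 bits
H(P,Q) = -[(3/8)·log₂(3/8) + (1/8)·log₂(1/8) + (1/2)·log₂(1/2)]
  = 0.5306 + 0.3750 + 0.5000
  = 1.4056 bits
I(P;Q) = H(P) + H(Q) - H(P,Q) = 1.4056 + 0.5436 - 1.4056 = 0.5436 bits > 0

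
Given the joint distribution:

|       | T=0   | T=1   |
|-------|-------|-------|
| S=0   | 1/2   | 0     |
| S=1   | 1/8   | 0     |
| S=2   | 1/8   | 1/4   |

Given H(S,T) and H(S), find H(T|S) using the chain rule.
From the chain rule: H(S,T) = H(S) + H(T|S)
Therefore: H(T|S) = H(S,T) - H(S)

H(S,T) = -[(1/2)·log₂(1/2) + (1/8)·log₂(1/8) + (1/8)·log₂(1/8) + (1/4)·log₂(1/4)]
  = 0.5000 + 0.3750 + 0.3750 + 0.5000
  = 1.7500 bits
Marginal P(S) (row sums):
  P(S=0) = 1/2 + 0 = 1/2
  P(S=1) = 1/8 + 0 = 1/8
  P(S=2) = 1/8 + 1/4 = 3/8
H(S) = -[(1/2)·log₂(1/2) + (1/8)·log₂(1/8) + (3/8)·log₂(3/8)]
  = 0.5000 + 0.3750 + 0.5306
  = 1.4056 bits

H(T|S) = 1.7500 - 1.4056 = 0.3444 bits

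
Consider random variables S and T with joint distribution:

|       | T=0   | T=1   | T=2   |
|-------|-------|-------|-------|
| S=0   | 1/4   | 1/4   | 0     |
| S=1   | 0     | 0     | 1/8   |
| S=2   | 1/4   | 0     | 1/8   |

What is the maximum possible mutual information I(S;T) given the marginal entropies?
The upper bound on mutual information is I(S;T) ≤ min(H(S), H(T)).

Marginal P(S) (row sums):
  P(S=0) = 1/4 + 1/4 + 0 = 1/2
  P(S=1) = 0 + 0 + 1/8 = 1/8
  P(S=2) = 1/4 + 0 + 1/8 = 3/8
Marginal P(T) (column sums):
  P(T=0) = 1/4 + 0 + 1/4 = 1/2
  P(T=1) = 1/4 + 0 + 0 = 1/4
  P(T=2) = 0 + 1/8 + 1/8 = 1/4

H(S) = -[(1/2)·log₂(1/2) + (1/8)·log₂(1/8) + (3/8)·log₂(3/8)]
  = 0.5000 + 0.3750 + 0.5306
  = 1.4056 bits
H(T) = -[(1/2)·log₂(1/2) + (1/4)·log₂(1/4) + (1/4)·log₂(1/4)]
  = 0.5000 + 0.5000 + 0.5000
  = 1.5000 bits

Maximum possible I(S;T) = min(1.4056, 1.5000) = 1.4056 bits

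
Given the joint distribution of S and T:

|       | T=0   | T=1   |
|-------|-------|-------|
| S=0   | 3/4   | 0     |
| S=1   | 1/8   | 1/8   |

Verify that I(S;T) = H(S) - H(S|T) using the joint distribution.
Left side, from I(S;T) = H(S) + H(T) - H(S,T):
Marginal P(S) (row sums):
  P(S=0) = 3/4 + 0 = 3/4
  P(S=1) = 1/8 + 1/8 = 1/4
Marginal P(T) (column sums):
  P(T=0) = 3/4 + 1/8 = 7/8
  P(T=1) = 0 + 1/8 = 1/8

H(S) = -[(3/4)·log₂(3/4) + (1/4)·log₂(1/4)]
  = 0.3113 + 0.5000
  = 0.8113 bits
H(T) = -[(7/8)·log₂(7/8) + (1/8)·log₂(1/8)]
  = 0.1686 + 0.3750
  = 0.5436 bits
H(S,T) = -[(3/4)·log₂(3/4) + (1/8)·log₂(1/8) + (1/8)·log₂(1/8)]
  = 0.3113 + 0.3750 + 0.3750
  = 1.0613 bits

I(S;T) = H(S) + H(T) - H(S,T)
  = 0.8113 + 0.5436 - 1.0613
  = 0.2936 bits

Right side, with H(S|T) computed directly from the conditional probabilities:
H(S|T) = -Σ P(S,T)·log₂ P(S|T), where P(S|T) = P(S,T) / P(T)
  (cells with P(S,T) = 0 contribute 0)
  (S=0,T=0): P(S|T) = (3/4)/(7/8) = 6/7;  -(3/4)·log₂(6/7) = 0.1668
  (S=1,T=0): P(S|T) = (1/8)/(7/8) = 1/7;  -(1/8)·log₂(1/7) = 0.3509
  (S=1,T=1): P(S|T) = (1/8)/(1/8) = 1;  -(1/8)·log₂(1) = 0.0000
H(S|T) = 0.1668 + 0.3509 + 0.0000
  = 0.5177 bits
H(S) - H(S|T) = 0.8113 - 0.5177 = 0.2936 bits

Both sides equal 0.2936 bits, so I(S;T) = H(S) - H(S|T) ✓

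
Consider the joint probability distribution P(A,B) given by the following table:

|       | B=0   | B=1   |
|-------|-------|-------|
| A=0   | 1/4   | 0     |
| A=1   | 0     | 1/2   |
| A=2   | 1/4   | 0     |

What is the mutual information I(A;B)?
Marginal P(A) (row sums):
  P(A=0) = 1/4 + 0 = 1/4
  P(A=1) = 0 + 1/2 = 1/2
  P(A=2) = 1/4 + 0 = 1/4
Marginal P(B) (column sums):
  P(B=0) = 1/4 + 0 + 1/4 = 1/2
  P(B=1) = 0 + 1/2 + 0 = 1/2

H(A) = -[(1/4)·log₂(1/4) + (1/2)·log₂(1/2) + (1/4)·log₂(1/4)]
  = 0.5000 + 0.5000 + 0.5000
  = 1.5000 bits
H(B) = -[(1/2)·log₂(1/2) + (1/2)·log₂(1/2)]
  = 0.5000 + 0.5000
  = 1.0000 bits
H(A,B) = -[(1/4)·log₂(1/4) + (1/2)·log₂(1/2) + (1/4)·log₂(1/4)]
  = 0.5000 + 0.5000 + 0.5000
  = 1.5000 bits

I(A;B) = H(A) + H(B) - H(A,B)
  = 1.5000 + 1.0000 - 1.5000
  = 1.0000 bits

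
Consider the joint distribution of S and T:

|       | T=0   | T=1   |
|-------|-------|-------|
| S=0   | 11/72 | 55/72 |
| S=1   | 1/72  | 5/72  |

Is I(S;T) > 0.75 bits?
Marginal P(S) (row sums):
  P(S=0) = 11/72 + 55/72 = 11/12
  P(S=1) = 1/72 + 5/72 = 1/12
Marginal P(T) (column sums):
  P(T=0) = 11/72 + 1/72 = 1/6
  P(T=1) = 55/72 + 5/72 = 5/6

H(S) = -[(11/12)·log₂(11/12) + (1/12)·log₂(1/12)]
  = 0.1151 + 0.2987
  = 0.4138 bits
H(T) = -[(1/6)·log₂(1/6) + (5/6)·log₂(5/6)]
  = 0.4308 + 0.2192
  = 0.6500 bits
H(S,T) = -[(11/72)·log₂(11/72) + (55/72)·log₂(55/72) + (1/72)·log₂(1/72) + (5/72)·log₂(5/72)]
  = 0.4141 + 0.2968 + 0.0857 + 0.2672
  = 1.0638 bits

I(S;T) = H(S) + H(T) - H(S,T)
  = 0.4138 + 0.6500 - 1.0638
  = 0.0000 bits

No. I(S;T) = 0.0000 bits, which is ≤ 0.75 bits.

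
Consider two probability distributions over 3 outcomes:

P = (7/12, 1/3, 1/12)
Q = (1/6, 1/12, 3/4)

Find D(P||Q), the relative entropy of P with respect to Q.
D(P||Q) = Σ P(i) log₂(P(i)/Q(i))
  i=0: (7/12) × log₂((7/12)/(1/6)) = (7/12) × log₂(7/2) = 1.0543
  i=1: (1/3) × log₂((1/3)/(1/12)) = (1/3) × log₂(4) = 0.6667
  i=2: (1/12) × log₂((1/12)/(3/4)) = (1/12) × log₂(1/9) = -0.2642
D(P||Q) = 1.0543 + 0.6667 - 0.2642
  = 1.4568 bits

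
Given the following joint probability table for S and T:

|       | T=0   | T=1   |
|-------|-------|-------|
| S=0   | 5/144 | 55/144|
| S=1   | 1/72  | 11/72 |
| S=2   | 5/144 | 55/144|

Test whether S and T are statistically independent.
Marginal P(S) (row sums):
  P(S=0) = 5/144 + 55/144 = 5/12
  P(S=1) = 1/72 + 11/72 = 1/6
  P(S=2) = 5/144 + 55/144 = 5/12
Marginal P(T) (column sums):
  P(T=0) = 5/144 + 1/72 + 5/144 = 1/12
  P(T=1) = 55/144 + 11/72 + 55/144 = 11/12

S and T are independent iff P(S=i,T=j) = P(S=i)·P(T=j) for every cell.
  P(S=0)·P(T=0) = 5/12 × 1/12 = 5/144 = P(S=0,T=0) ✓
  P(S=0)·P(T=1) = 5/12 × 11/12 = 55/144 = P(S=0,T=1) ✓
  P(S=1)·P(T=0) = 1/6 × 1/12 = 1/72 = P(S=1,T=0) ✓
  P(S=1)·P(T=1) = 1/6 × 11/12 = 11/72 = P(S=1,T=1) ✓
  P(S=2)·P(T=0) = 5/12 × 1/12 = 5/144 = P(S=2,T=0) ✓
  P(S=2)·P(T=1) = 5/12 × 11/12 = 55/144 = P(S=2,T=1) ✓

Yes, S and T are independent: every cell factors, so I(S;T) = 0 bits.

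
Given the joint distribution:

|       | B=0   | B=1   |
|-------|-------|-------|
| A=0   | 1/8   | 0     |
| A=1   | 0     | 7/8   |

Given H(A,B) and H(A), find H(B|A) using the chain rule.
From the chain rule: H(A,B) = H(A) + H(B|A)
Therefore: H(B|A) = H(A,B) - H(A)

H(A,B) = -[(1/8)·log₂(1/8) + (7/8)·log₂(7/8)]
  = 0.3750 + 0.1686
  = 0.5436 bits
Marginal P(A) (row sums):
  P(A=0) = 1/8 + 0 = 1/8
  P(A=1) = 0 + 7/8 = 7/8
H(A) = -[(1/8)·log₂(1/8) + (7/8)·log₂(7/8)]
  = 0.3750 + 0.1686
  = 0.5436 bits

H(B|A) = 0.5436 - 0.5436 = 0.0000 bits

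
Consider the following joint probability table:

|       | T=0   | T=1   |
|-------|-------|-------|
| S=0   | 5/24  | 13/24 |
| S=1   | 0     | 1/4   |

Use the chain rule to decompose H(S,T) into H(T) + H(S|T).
By the chain rule: H(S,T) = H(T) + H(S|T)

Marginal P(T) (column sums):
  P(T=0) = 5/24 + 0 = 5/24
  P(T=1) = 13/24 + 1/4 = 19/24
H(T) = -[(5/24)·log₂(5/24) + (19/24)·log₂(19/24)]
  = 0.4715 + 0.2668
  = 0.7383 bits
H(S|T) = -Σ P(S,T)·log₂ P(S|T), where P(S|T) = P(S,T) / P(T)
  (cells with P(S,T) = 0 contribute 0)
  (S=0,T=0): P(S|T) = (5/24)/(5/24) = 1;  -(5/24)·log₂(1) = 0.0000
  (S=0,T=1): P(S|T) = (13/24)/(19/24) = 13/19;  -(13/24)·log₂(13/19) = 0.2966
  (S=1,T=1): P(S|T) = (1/4)/(19/24) = 6/19;  -(1/4)·log₂(6/19) = 0.4157
H(S|T) = 0.0000 + 0.2966 + 0.4157
  = 0.7123 bits

H(S,T) = H(T) + H(S|T) = 0.7383 + 0.7123 = 1.4506 bits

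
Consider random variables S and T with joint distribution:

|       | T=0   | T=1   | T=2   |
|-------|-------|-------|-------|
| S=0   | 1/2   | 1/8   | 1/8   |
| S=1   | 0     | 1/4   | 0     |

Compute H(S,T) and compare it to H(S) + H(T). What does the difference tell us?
Marginal P(S) (row sums):
  P(S=0) = 1/2 + 1/8 + 1/8 = 3/4
  P(S=1) = 0 + 1/4 + 0 = 1/4
Marginal P(T) (column sums):
  P(T=0) = 1/2 + 0 = 1/2
  P(T=1) = 1/8 + 1/4 = 3/8
  P(T=2) = 1/8 + 0 = 1/8

H(S,T) = -[(1/2)·log₂(1/2) + (1/8)·log₂(1/8) + (1/8)·log₂(1/8) + (1/4)·log₂(1/4)]
  = 0.5000 + 0.3750 + 0.3750 + 0.5000
  = 1.7500 bits
H(S) = -[(3/4)·log₂(3/4) + (1/4)·log₂(1/4)]
  = 0.3113 + 0.5000
  = 0.8113 bits
H(T) = -[(1/2)·log₂(1/2) + (3/8)·log₂(3/8) + (1/8)·log₂(1/8)]
  = 0.5000 + 0.5306 + 0.3750
  = 1.4056 bits

H(S) + H(T) = 0.8113 + 1.4056 = 2.2169 bits
Difference: H(S) + H(T) - H(S,T) = 2.2169 - 1.7500 = 0.4669 bits = I(S;T)

The difference is the mutual information; it is positive here, so S and T are dependent (knowing one reduces uncertainty about the other by 0.4669 bits).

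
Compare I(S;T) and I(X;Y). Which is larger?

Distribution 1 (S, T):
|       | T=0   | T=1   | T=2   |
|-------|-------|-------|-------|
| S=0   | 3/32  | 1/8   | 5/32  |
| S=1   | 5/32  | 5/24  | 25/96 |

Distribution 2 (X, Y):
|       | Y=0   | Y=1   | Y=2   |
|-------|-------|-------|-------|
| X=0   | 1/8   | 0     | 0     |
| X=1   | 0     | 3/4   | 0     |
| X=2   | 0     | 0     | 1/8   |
Distribution 1 (S, T):
Marginal P(S) (row sums):
  P(S=0) = 3/32 + 1/8 + 5/32 = 3/8
  P(S=1) = 5/32 + 5/24 + 25/96 = 5/8
Marginal P(T) (column sums):
  P(T=0) = 3/32 + 5/32 = 1/4
  P(T=1) = 1/8 + 5/24 = 1/3
  P(T=2) = 5/32 + 25/96 = 5/12

H(S) = -[(3/8)·log₂(3/8) + (5/8)·log₂(5/8)]
  = 0.5306 + 0.4238
  = 0.9544 bits
H(T) = -[(1/4)·log₂(1/4) + (1/3)·log₂(1/3) + (5/12)·log₂(5/12)]
  = 0.5000 + 0.5283 + 0.5263
  = 1.5546 bits
H(S,T) = -[(3/32)·log₂(3/32) + (1/8)·log₂(1/8) + (5/32)·log₂(5/32) + (5/32)·log₂(5/32) + (5/24)·log₂(5/24) + (25/96)·log₂(25/96)]
  = 0.3202 + 0.3750 + 0.4184 + 0.4184 + 0.4715 + 0.5055
  = 2.5090 bits

I(S;T) = H(S) + H(T) - H(S,T)
  = 0.9544 + 1.5546 - 2.5090
  = 0.0000 bits

Distribution 2 (X, Y):
Marginal P(X) (row sums):
  P(X=0) = 1/8 + 0 + 0 = 1/8
  P(X=1) = 0 + 3/4 + 0 = 3/4
  P(X=2) = 0 + 0 + 1/8 = 1/8
Marginal P(Y) (column sums):
  P(Y=0) = 1/8 + 0 + 0 = 1/8
  P(Y=1) = 0 + 3/4 + 0 = 3/4
  P(Y=2) = 0 + 0 + 1/8 = 1/8

H(X) = -[(1/8)·log₂(1/8) + (3/4)·log₂(3/4) + (1/8)·log₂(1/8)]
  = 0.3750 + 0.3113 + 0.3750
  = 1.0613 bits
H(Y) = -[(1/8)·log₂(1/8) + (3/4)·log₂(3/4) + (1/8)·log₂(1/8)]
  = 0.3750 + 0.3113 + 0.3750
  = 1.0613 bits
H(X,Y) = -[(1/8)·log₂(1/8) + (3/4)·log₂(3/4) + (1/8)·log₂(1/8)]
  = 0.3750 + 0.3113 + 0.3750
  = 1.0613 bits

I(X;Y) = H(X) + H(Y) - H(X,Y)
  = 1.0613 + 1.0613 - 1.0613
  = 1.0613 bits

I(X;Y) = 1.0613 bits > I(S;T) = 0.0000 bits, so (X, Y) has the higher mutual information (stronger dependence).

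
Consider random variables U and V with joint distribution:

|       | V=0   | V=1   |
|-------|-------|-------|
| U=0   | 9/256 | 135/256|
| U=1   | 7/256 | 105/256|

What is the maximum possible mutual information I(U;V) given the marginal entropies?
The upper bound on mutual information is I(U;V) ≤ min(H(U), H(V)).

Marginal P(U) (row sums):
  P(U=0) = 9/256 + 135/256 = 9/16
  P(U=1) = 7/256 + 105/256 = 7/16
Marginal P(V) (column sums):
  P(V=0) = 9/256 + 7/256 = 1/16
  P(V=1) = 135/256 + 105/256 = 15/16

H(U) = -[(9/16)·log₂(9/16) + (7/16)·log₂(7/16)]
  = 0.4669 + 0.5218
  = 0.9887 bits
H(V) = -[(1/16)·log₂(1/16) + (15/16)·log₂(15/16)]
  = 0.2500 + 0.0873
  = 0.3373 bits

Maximum possible I(U;V) = min(0.9887, 0.3373) = 0.3373 bits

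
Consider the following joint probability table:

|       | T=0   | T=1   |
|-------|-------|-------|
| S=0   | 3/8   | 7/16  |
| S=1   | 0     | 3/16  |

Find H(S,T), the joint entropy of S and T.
H(S,T) = -Σ P(S,T) log₂ P(S,T), summed over the non-zero cells:
H(S,T) = -[(3/8)·log₂(3/8) + (7/16)·log₂(7/16) + (3/16)·log₂(3/16)]
  = 0.5306 + 0.5218 + 0.4528
  = 1.5052 bits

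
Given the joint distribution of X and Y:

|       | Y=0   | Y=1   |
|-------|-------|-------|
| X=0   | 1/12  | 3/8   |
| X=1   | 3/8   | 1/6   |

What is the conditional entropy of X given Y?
Marginal P(Y) (column sums):
  P(Y=0) = 1/12 + 3/8 = 11/24
  P(Y=1) = 3/8 + 1/6 = 13/24

H(X|Y) = -Σ P(X,Y)·log₂ P(X|Y), where P(X|Y) = P(X,Y) / P(Y)
  (X=0,Y=0): P(X|Y) = (1/12)/(11/24) = 2/11;  -(1/12)·log₂(2/11) = 0.2050
  (X=0,Y=1): P(X|Y) = (3/8)/(13/24) = 9/13;  -(3/8)·log₂(9/13) = 0.1989
  (X=1,Y=0): P(X|Y) = (3/8)/(11/24) = 9/11;  -(3/8)·log₂(9/11) = 0.1086
  (X=1,Y=1): P(X|Y) = (1/6)/(13/24) = 4/13;  -(1/6)·log₂(4/13) = 0.2834
H(X|Y) = 0.2050 + 0.1989 + 0.1086 + 0.2834
  = 0.7959 bits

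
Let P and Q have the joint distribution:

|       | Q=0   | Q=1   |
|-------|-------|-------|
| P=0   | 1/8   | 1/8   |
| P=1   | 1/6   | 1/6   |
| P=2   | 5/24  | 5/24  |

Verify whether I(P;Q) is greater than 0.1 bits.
Marginal P(P) (row sums):
  P(P=0) = 1/8 + 1/8 = 1/4
  P(P=1) = 1/6 + 1/6 = 1/3
  P(P=2) = 5/24 + 5/24 = 5/12
Marginal P(Q) (column sums):
  P(Q=0) = 1/8 + 1/6 + 5/24 = 1/2
  P(Q=1) = 1/8 + 1/6 + 5/24 = 1/2

H(P) = -[(1/4)·log₂(1/4) + (1/3)·log₂(1/3) + (5/12)·log₂(5/12)]
  = 0.5000 + 0.5283 + 0.5263
  = 1.5546 bits
H(Q) = -[(1/2)·log₂(1/2) + (1/2)·log₂(1/2)]
  = 0.5000 + 0.5000
  = 1.0000 bits
H(P,Q) = -[(1/8)·log₂(1/8) + (1/8)·log₂(1/8) + (1/6)·log₂(1/6) + (1/6)·log₂(1/6) + (5/24)·log₂(5/24) + (5/24)·log₂(5/24)]
  = 0.3750 + 0.3750 + 0.4308 + 0.4308 + 0.4715 + 0.4715
  = 2.5546 bits

I(P;Q) = H(P) + H(Q) - H(P,Q)
  = 1.5546 + 1.0000 - 2.5546
  = 0.0000 bits

No. I(P;Q) = 0.0000 bits, which is ≤ 0.1 bits.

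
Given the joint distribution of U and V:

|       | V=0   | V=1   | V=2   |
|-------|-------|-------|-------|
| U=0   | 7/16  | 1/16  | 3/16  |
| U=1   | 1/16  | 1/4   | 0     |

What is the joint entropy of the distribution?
H(U,V) = -Σ P(U,V) log₂ P(U,V), summed over the non-zero cells:
H(U,V) = -[(7/16)·log₂(7/16) + (1/16)·log₂(1/16) + (3/16)·log₂(3/16) + (1/16)·log₂(1/16) + (1/4)·log₂(1/4)]
  = 0.5218 + 0.2500 + 0.4528 + 0.2500 + 0.5000
  = 1.9746 bits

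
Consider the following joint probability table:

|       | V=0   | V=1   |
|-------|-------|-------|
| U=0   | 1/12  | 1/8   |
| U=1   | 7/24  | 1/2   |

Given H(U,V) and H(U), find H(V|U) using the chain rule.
From the chain rule: H(U,V) = H(U) + H(V|U)
Therefore: H(V|U) = H(U,V) - H(U)

H(U,V) = -[(1/12)·log₂(1/12) + (1/8)·log₂(1/8) + (7/24)·log₂(7/24) + (1/2)·log₂(1/2)]
  = 0.2987 + 0.3750 + 0.5185 + 0.5000
  = 1.6922 bits
Marginal P(U) (row sums):
  P(U=0) = 1/12 + 1/8 = 5/24
  P(U=1) = 7/24 + 1/2 = 19/24
H(U) = -[(5/24)·log₂(5/24) + (19/24)·log₂(19/24)]
  = 0.4715 + 0.2668
  = 0.7383 bits

H(V|U) = 1.6922 - 0.7383 = 0.9539 bits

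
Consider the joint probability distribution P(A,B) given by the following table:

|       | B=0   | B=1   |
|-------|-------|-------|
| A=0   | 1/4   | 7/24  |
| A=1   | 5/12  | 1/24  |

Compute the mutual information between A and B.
Marginal P(A) (row sums):
  P(A=0) = 1/4 + 7/24 = 13/24
  P(A=1) = 5/12 + 1/24 = 11/24
Marginal P(B) (column sums):
  P(B=0) = 1/4 + 5/12 = 2/3
  P(B=1) = 7/24 + 1/24 = 1/3

H(A) = -[(13/24)·log₂(13/24) + (11/24)·log₂(11/24)]
  = 0.4791 + 0.5159
  = 0.9950 bits
H(B) = -[(2/3)·log₂(2/3) + (1/3)·log₂(1/3)]
  = 0.3900 + 0.5283
  = 0.9183 bits
H(A,B) = -[(1/4)·log₂(1/4) + (7/24)·log₂(7/24) + (5/12)·log₂(5/12) + (1/24)·log₂(1/24)]
  = 0.5000 + 0.5185 + 0.5263 + 0.1910
  = 1.7358 bits

I(A;B) = H(A) + H(B) - H(A,B)
  = 0.9950 + 0.9183 - 1.7358
  = 0.1775 bits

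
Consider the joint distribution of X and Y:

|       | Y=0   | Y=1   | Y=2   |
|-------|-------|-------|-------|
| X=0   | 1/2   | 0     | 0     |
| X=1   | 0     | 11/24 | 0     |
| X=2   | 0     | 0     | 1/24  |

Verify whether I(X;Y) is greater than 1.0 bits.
Marginal P(X) (row sums):
  P(X=0) = 1/2 + 0 + 0 = 1/2
  P(X=1) = 0 + 11/24 + 0 = 11/24
  P(X=2) = 0 + 0 + 1/24 = 1/24
Marginal P(Y) (column sums):
  P(Y=0) = 1/2 + 0 + 0 = 1/2
  P(Y=1) = 0 + 11/24 + 0 = 11/24
  P(Y=2) = 0 + 0 + 1/24 = 1/24

H(X) = -[(1/2)·log₂(1/2) + (11/24)·log₂(11/24) + (1/24)·log₂(1/24)]
  = 0.5000 + 0.5159 + 0.1910
  = 1.2069 bits
H(Y) = -[(1/2)·log₂(1/2) + (11/24)·log₂(11/24) + (1/24)·log₂(1/24)]
  = 0.5000 + 0.5159 + 0.1910
  = 1.2069 bits
H(X,Y) = -[(1/2)·log₂(1/2) + (11/24)·log₂(11/24) + (1/24)·log₂(1/24)]
  = 0.5000 + 0.5159 + 0.1910
  = 1.2069 bits

I(X;Y) = H(X) + H(Y) - H(X,Y)
  = 1.2069 + 1.2069 - 1.2069
  = 1.2069 bits

Yes. I(X;Y) = 1.2069 bits, which is > 1.0 bits.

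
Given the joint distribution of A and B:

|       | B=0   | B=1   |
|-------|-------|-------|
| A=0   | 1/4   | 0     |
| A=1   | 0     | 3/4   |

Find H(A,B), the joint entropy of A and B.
H(A,B) = -Σ P(A,B) log₂ P(A,B), summed over the non-zero cells:
H(A,B) = -[(1/4)·log₂(1/4) + (3/4)·log₂(3/4)]
  = 0.5000 + 0.3113
  = 0.8113 bits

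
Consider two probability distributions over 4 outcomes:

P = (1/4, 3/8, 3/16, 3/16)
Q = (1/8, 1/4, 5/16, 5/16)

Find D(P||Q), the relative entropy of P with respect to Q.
D(P||Q) = Σ P(i) log₂(P(i)/Q(i))
  i=0: (1/4) × log₂((1/4)/(1/8)) = (1/4) × log₂(2) = 0.2500
  i=1: (3/8) × log₂((3/8)/(1/4)) = (3/8) × log₂(3/2) = 0.2194
  i=2: (3/16) × log₂((3/16)/(5/16)) = (3/16) × log₂(3/5) = -0.1382
  i=3: (3/16) × log₂((3/16)/(5/16)) = (3/16) × log₂(3/5) = -0.1382
D(P||Q) = 0.2500 + 0.2194 - 0.1382 - 0.1382
  = 0.1930 bits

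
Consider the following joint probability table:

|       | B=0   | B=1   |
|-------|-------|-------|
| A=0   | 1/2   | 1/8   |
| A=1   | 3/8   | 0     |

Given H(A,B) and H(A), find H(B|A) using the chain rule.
From the chain rule: H(A,B) = H(A) + H(B|A)
Therefore: H(B|A) = H(A,B) - H(A)

H(A,B) = -[(1/2)·log₂(1/2) + (1/8)·log₂(1/8) + (3/8)·log₂(3/8)]
  = 0.5000 + 0.3750 + 0.5306
  = 1.4056 bits
Marginal P(A) (row sums):
  P(A=0) = 1/2 + 1/8 = 5/8
  P(A=1) = 3/8 + 0 = 3/8
H(A) = -[(5/8)·log₂(5/8) + (3/8)·log₂(3/8)]
  = 0.4238 + 0.5306
  = 0.9544 bits

H(B|A) = 1.4056 - 0.9544 = 0.4512 bits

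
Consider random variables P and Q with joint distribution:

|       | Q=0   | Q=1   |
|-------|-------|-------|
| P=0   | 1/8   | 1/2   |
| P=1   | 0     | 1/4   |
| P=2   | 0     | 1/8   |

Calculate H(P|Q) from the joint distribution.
Marginal P(Q) (column sums):
  P(Q=0) = 1/8 + 0 + 0 = 1/8
  P(Q=1) = 1/2 + 1/4 + 1/8 = 7/8

H(P|Q) = -Σ P(P,Q)·log₂ P(P|Q), where P(P|Q) = P(P,Q) / P(Q)
  (cells with P(P,Q) = 0 contribute 0)
  (P=0,Q=0): P(P|Q) = (1/8)/(1/8) = 1;  -(1/8)·log₂(1) = 0.0000
  (P=0,Q=1): P(P|Q) = (1/2)/(7/8) = 4/7;  -(1/2)·log₂(4/7) = 0.4037
  (P=1,Q=1): P(P|Q) = (1/4)/(7/8) = 2/7;  -(1/4)·log₂(2/7) = 0.4518
  (P=2,Q=1): P(P|Q) = (1/8)/(7/8) = 1/7;  -(1/8)·log₂(1/7) = 0.3509
H(P|Q) = 0.0000 + 0.4037 + 0.4518 + 0.3509
  = 1.2064 bits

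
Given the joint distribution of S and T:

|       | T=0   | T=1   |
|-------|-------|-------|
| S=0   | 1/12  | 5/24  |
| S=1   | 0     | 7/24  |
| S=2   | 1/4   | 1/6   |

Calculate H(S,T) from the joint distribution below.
H(S,T) = -Σ P(S,T) log₂ P(S,T), summed over the non-zero cells:
H(S,T) = -[(1/12)·log₂(1/12) + (5/24)·log₂(5/24) + (7/24)·log₂(7/24) + (1/4)·log₂(1/4) + (1/6)·log₂(1/6)]
  = 0.2987 + 0.4715 + 0.5185 + 0.5000 + 0.4308
  = 2.2195 bits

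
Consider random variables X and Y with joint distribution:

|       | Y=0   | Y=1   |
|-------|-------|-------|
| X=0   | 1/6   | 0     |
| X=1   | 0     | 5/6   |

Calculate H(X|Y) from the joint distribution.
Marginal P(Y) (column sums):
  P(Y=0) = 1/6 + 0 = 1/6
  P(Y=1) = 0 + 5/6 = 5/6

H(X|Y) = -Σ P(X,Y)·log₂ P(X|Y), where P(X|Y) = P(X,Y) / P(Y)
  (cells with P(X,Y) = 0 contribute 0)
  (X=0,Y=0): P(X|Y) = (1/6)/(1/6) = 1;  -(1/6)·log₂(1) = 0.0000
  (X=1,Y=1): P(X|Y) = (5/6)/(5/6) = 1;  -(5/6)·log₂(1) = 0.0000
H(X|Y) = 0.0000 + 0.0000
  = 0.0000 bits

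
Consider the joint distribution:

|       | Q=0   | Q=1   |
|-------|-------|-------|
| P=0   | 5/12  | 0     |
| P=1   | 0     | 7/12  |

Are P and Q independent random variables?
Marginal P(P) (row sums):
  P(P=0) = 5/12 + 0 = 5/12
  P(P=1) = 0 + 7/12 = 7/12
Marginal P(Q) (column sums):
  P(Q=0) = 5/12 + 0 = 5/12
  P(Q=1) = 0 + 7/12 = 7/12

P and Q are independent iff P(P=i,Q=j) = P(P=i)·P(Q=j) for every cell.
  P(P=0)·P(Q=0) = 5/12 × 5/12 = 25/144, but P(P=0,Q=0) = 5/12 ✗

No, P and Q are not independent. Quantitatively, I(P;Q) > 0:

H(P) = -[(5/12)·log₂(5/12) + (7/12)·log₂(7/12)]
  = 0.5263 + 0.4536
  = 0.9799 bits
H(Q) = -[(5/12)·log₂(5/12) + (7/12)·log₂(7/12)]
  = 0.5263 + 0.4536
  = 0.9799 bits
H(P,Q) = -[(5/12)·log₂(5/12) + (7/12)·log₂(7/12)]
  = 0.5263 + 0.4536
  = 0.9799 bits
I(P;Q) = H(P) + H(Q) - H(P,Q) = 0.9799 + 0.9799 - 0.9799 = 0.9799 bits > 0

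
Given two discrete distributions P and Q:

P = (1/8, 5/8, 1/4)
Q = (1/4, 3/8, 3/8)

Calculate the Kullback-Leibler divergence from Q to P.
D(P||Q) = Σ P(i) log₂(P(i)/Q(i))
  i=0: (1/8) × log₂((1/8)/(1/4)) = (1/8) × log₂(1/2) = -0.1250
  i=1: (5/8) × log₂((5/8)/(3/8)) = (5/8) × log₂(5/3) = 0.4606
  i=2: (1/4) × log₂((1/4)/(3/8)) = (1/4) × log₂(2/3) = -0.1462
D(P||Q) = -0.1250 + 0.4606 - 0.1462
  = 0.1894 bits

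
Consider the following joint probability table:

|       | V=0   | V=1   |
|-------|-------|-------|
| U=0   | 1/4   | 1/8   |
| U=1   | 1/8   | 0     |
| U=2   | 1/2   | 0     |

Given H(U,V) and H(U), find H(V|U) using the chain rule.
From the chain rule: H(U,V) = H(U) + H(V|U)
Therefore: H(V|U) = H(U,V) - H(U)

H(U,V) = -[(1/4)·log₂(1/4) + (1/8)·log₂(1/8) + (1/8)·log₂(1/8) + (1/2)·log₂(1/2)]
  = 0.5000 + 0.3750 + 0.3750 + 0.5000
  = 1.7500 bits
Marginal P(U) (row sums):
  P(U=0) = 1/4 + 1/8 = 3/8
  P(U=1) = 1/8 + 0 = 1/8
  P(U=2) = 1/2 + 0 = 1/2
H(U) = -[(3/8)·log₂(3/8) + (1/8)·log₂(1/8) + (1/2)·log₂(1/2)]
  = 0.5306 + 0.3750 + 0.5000
  = 1.4056 bits

H(V|U) = 1.7500 - 1.4056 = 0.3444 bits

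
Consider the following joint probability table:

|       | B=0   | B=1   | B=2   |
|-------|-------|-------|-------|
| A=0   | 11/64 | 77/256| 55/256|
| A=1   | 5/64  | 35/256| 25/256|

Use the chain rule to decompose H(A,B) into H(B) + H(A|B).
By the chain rule: H(A,B) = H(B) + H(A|B)

Marginal P(B) (column sums):
  P(B=0) = 11/64 + 5/64 = 1/4
  P(B=1) = 77/256 + 35/256 = 7/16
  P(B=2) = 55/256 + 25/256 = 5/16
H(B) = -[(1/4)·log₂(1/4) + (7/16)·log₂(7/16) + (5/16)·log₂(5/16)]
  = 0.5000 + 0.5218 + 0.5244
  = 1.5462 bits
H(A|B) = -Σ P(A,B)·log₂ P(A|B), where P(A|B) = P(A,B) / P(B)
  (A=0,B=0): P(A|B) = (11/64)/(1/4) = 11/16;  -(11/64)·log₂(11/16) = 0.0929
  (A=0,B=1): P(A|B) = (77/256)/(7/16) = 11/16;  -(77/256)·log₂(11/16) = 0.1626
  (A=0,B=2): P(A|B) = (55/256)/(5/16) = 11/16;  -(55/256)·log₂(11/16) = 0.1161
  (A=1,B=0): P(A|B) = (5/64)/(1/4) = 5/16;  -(5/64)·log₂(5/16) = 0.1311
  (A=1,B=1): P(A|B) = (35/256)/(7/16) = 5/16;  -(35/256)·log₂(5/16) = 0.2294
  (A=1,B=2): P(A|B) = (25/256)/(5/16) = 5/16;  -(25/256)·log₂(5/16) = 0.1639
H(A|B) = 0.0929 + 0.1626 + 0.1161 + 0.1311 + 0.2294 + 0.1639
  = 0.8960 bits

H(A,B) = H(B) + H(A|B) = 1.5462 + 0.8960 = 2.4422 bits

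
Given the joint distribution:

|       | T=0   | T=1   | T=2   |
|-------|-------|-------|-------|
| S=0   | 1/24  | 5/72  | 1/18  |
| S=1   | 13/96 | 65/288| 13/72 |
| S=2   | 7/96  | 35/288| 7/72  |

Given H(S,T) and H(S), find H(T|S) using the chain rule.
From the chain rule: H(S,T) = H(S) + H(T|S)
Therefore: H(T|S) = H(S,T) - H(S)

H(S,T) = -[(1/24)·log₂(1/24) + (5/72)·log₂(5/72) + (1/18)·log₂(1/18) + (13/96)·log₂(13/96) + (65/288)·log₂(65/288) + (13/72)·log₂(13/72) + (7/96)·log₂(7/96) + (35/288)·log₂(35/288) + (7/72)·log₂(7/72)]
  = 0.1910 + 0.2672 + 0.2317 + 0.3906 + 0.4847 + 0.4459 + 0.2755 + 0.3695 + 0.3269
  = 2.9830 bits
Marginal P(S) (row sums):
  P(S=0) = 1/24 + 5/72 + 1/18 = 1/6
  P(S=1) = 13/96 + 65/288 + 13/72 = 13/24
  P(S=2) = 7/96 + 35/288 + 7/72 = 7/24
H(S) = -[(1/6)·log₂(1/6) + (13/24)·log₂(13/24) + (7/24)·log₂(7/24)]
  = 0.4308 + 0.4791 + 0.5185
  = 1.4284 bits

H(T|S) = 2.9830 - 1.4284 = 1.5546 bits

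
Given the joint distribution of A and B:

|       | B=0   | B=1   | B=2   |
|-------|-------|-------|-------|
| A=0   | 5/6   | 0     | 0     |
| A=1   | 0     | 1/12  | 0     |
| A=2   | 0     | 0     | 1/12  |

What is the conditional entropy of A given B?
Marginal P(B) (column sums):
  P(B=0) = 5/6 + 0 + 0 = 5/6
  P(B=1) = 0 + 1/12 + 0 = 1/12
  P(B=2) = 0 + 0 + 1/12 = 1/12

H(A|B) = -Σ P(A,B)·log₂ P(A|B), where P(A|B) = P(A,B) / P(B)
  (cells with P(A,B) = 0 contribute 0)
  (A=0,B=0): P(A|B) = (5/6)/(5/6) = 1;  -(5/6)·log₂(1) = 0.0000
  (A=1,B=1): P(A|B) = (1/12)/(1/12) = 1;  -(1/12)·log₂(1) = 0.0000
  (A=2,B=2): P(A|B) = (1/12)/(1/12) = 1;  -(1/12)·log₂(1) = 0.0000
H(A|B) = 0.0000 + 0.0000 + 0.0000
  = 0.0000 bits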